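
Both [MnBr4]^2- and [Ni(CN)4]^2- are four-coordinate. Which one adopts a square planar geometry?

[Ni(CN)4]^2-

For [MnBr4]^2-: Summing ligand charges against the −2 overall charge gives an oxidation state of +2 for manganese. Mn sits in group 7, so the d-electron count is 7 − 2 = 5. A high-spin d⁵ ion has zero CFSE in either geometry, so four ligands adopt the sterically favoured tetrahedral geometry. → tetrahedral.
For [Ni(CN)4]^2-: Summing ligand charges against the −2 overall charge gives an oxidation state of +2 for nickel. Ni sits in group 10, so the d-electron count is 10 − 2 = 8. Cyanide is a strong-field ligand (high in the spectrochemical series). A 3d d⁸ ion with strong-field ligands gains enough CFSE to favour square planar over tetrahedral. → square planar.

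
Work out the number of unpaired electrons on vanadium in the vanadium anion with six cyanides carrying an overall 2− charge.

Each cyanide is −1; balancing the −2 overall charge requires V(IV).
Vanadium is a group-5 element; V(IV) is therefore d¹.
In an octahedral field the d¹ configuration is t₂g¹e_g⁰ (only one arrangement possible), giving 1 unpaired electron.

1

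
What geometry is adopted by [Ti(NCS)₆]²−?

Ligand charges: each isothiocyanate is −1. With an overall charge of −2 the titanium centre must be in the +4 oxidation state.
Group 4 minus oxidation state 4 gives a d⁰ configuration.
With 6 monodentate ligands the coordination number is 6.
Six donors around a single metal centre give an octahedral coordination sphere.

octahedral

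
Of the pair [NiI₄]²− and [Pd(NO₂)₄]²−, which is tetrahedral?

[NiI₄]²−

For [NiI₄]²−: Ligand charges: each iodide is −1. With an overall charge of −2 the nickel centre must be in the +2 oxidation state. Nickel is a group-10 element; Ni(II) is therefore d⁸. Iodide is a weak-field ligand. With weak-field ligands the CFSE gain from square planar is small, so a 3d d⁸ ion takes the sterically preferred tetrahedral geometry. → tetrahedral.
For [Pd(NO₂)₄]²−: Each nitro (N-bound nitrite) is −1; balancing the −2 overall charge requires Pd(II). Group 10 minus oxidation state 2 gives a d⁸ configuration. A 4d d⁸ ion has a large crystal-field splitting; square planar leaves the high-energy d_{x²−y²} orbital empty and maximises CFSE. → square planar.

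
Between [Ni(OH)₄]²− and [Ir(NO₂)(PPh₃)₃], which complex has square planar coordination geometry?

[Ir(NO₂)(PPh₃)₃]

For [Ni(OH)₄]²−: Ligand charges: each hydroxide is −1. With an overall charge of −2 the nickel centre must be in the +2 oxidation state. Group 10 minus oxidation state 2 gives a d⁸ configuration. Hydroxide is a weak-field ligand. With weak-field ligands the CFSE gain from square planar is small, so a 3d d⁸ ion takes the sterically preferred tetrahedral geometry. → tetrahedral.
For [Ir(NO₂)(PPh₃)₃]: Summing ligand charges against the 0 overall charge gives an oxidation state of +1 for iridium. Ir sits in group 9, so the d-electron count is 9 − 1 = 8. A 5d d⁸ ion has a large crystal-field splitting; square planar leaves the high-energy d_{x²−y²} orbital empty and maximises CFSE. → square planar.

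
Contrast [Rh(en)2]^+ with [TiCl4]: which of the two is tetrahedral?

For [Rh(en)2]^+: Ethylenediamine is neutral; balancing the +1 overall charge requires Rh(I). Rh sits in group 9, so the d-electron count is 9 − 1 = 8. A 4d d⁸ ion has a large crystal-field splitting; square planar leaves the high-energy d_{x²−y²} orbital empty and maximises CFSE. → square planar.
For [TiCl4]: Each chloride is −1; balancing the 0 overall charge requires Ti(IV). Ti sits in group 4, so the d-electron count is 4 − 4 = 0. A d⁰ ion has no crystal-field stabilisation preference between square planar and tetrahedral, so four ligands adopt the sterically favoured tetrahedral geometry. → tetrahedral.

[TiCl4]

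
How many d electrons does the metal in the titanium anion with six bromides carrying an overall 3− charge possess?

Ligand charges: each bromide is −1. With an overall charge of −3 the titanium centre must be in the +3 oxidation state.
Group 4 minus oxidation state 3 gives a d¹ configuration.

d1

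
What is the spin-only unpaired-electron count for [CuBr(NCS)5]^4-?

1

Each bromide is −1; each isothiocyanate is −1; balancing the −4 overall charge requires Cu(II).
Copper is a group-11 element; Cu(II) is therefore d⁹.
In an octahedral field the d⁹ configuration is t₂g⁶e_g³ (only one arrangement possible), giving 1 unpaired electron.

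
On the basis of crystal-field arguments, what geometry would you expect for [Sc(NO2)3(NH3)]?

tetrahedral

Ligand charges: each nitro (N-bound nitrite) is −1; ammonia is neutral. With an overall charge of 0 the scandium centre must be in the +3 oxidation state.
Scandium is a group-3 element; Sc(III) is therefore d⁰.
With 4 monodentate ligands the coordination number is 4.
A d⁰ ion has no crystal-field stabilisation preference between square planar and tetrahedral, so four ligands adopt the sterically favoured tetrahedral geometry.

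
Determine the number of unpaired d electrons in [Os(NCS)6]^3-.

1 unpaired electron

Each isothiocyanate is −1; balancing the −3 overall charge requires Os(III).
Os sits in group 8, so the d-electron count is 8 − 3 = 5.
The spin state decides the count: a 5d ion has a large Δₒ and is invariably low-spin.
An octahedral low-spin d⁵ ion is t₂g⁵e_g⁰, giving 1 unpaired electron.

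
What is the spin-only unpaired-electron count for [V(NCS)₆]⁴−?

3

Summing ligand charges against the −4 overall charge gives an oxidation state of +2 for vanadium.
Vanadium is a group-5 element; V(II) is therefore d³.
In an octahedral field the d³ configuration is t₂g³e_g⁰ (only one arrangement possible), giving 3 unpaired electrons.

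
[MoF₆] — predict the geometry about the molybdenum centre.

Ligand charges: each fluoride is −1. With an overall charge of 0 the molybdenum centre must be in the +6 oxidation state.
Mo sits in group 6, so the d-electron count is 6 − 6 = 0.
With 6 monodentate ligands the coordination number is 6.
Six donors around a single metal centre give an octahedral coordination sphere.

octahedral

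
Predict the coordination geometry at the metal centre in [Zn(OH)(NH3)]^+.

Ligand charges: each hydroxide is −1; ammonia is neutral. With an overall charge of +1 the zinc centre must be in the +2 oxidation state.
Zinc is a group-12 element; Zn(II) is therefore d¹⁰.
Coordination number: 2.
A d¹⁰ ion with only two ligands adopts a linear arrangement (sp hybridisation; no CFSE preference).

linear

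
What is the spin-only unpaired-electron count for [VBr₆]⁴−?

3 unpaired electrons

Summing ligand charges against the −4 overall charge gives an oxidation state of +2 for vanadium.
V sits in group 5, so the d-electron count is 5 − 2 = 3.
In an octahedral field the d³ configuration is t₂g³e_g⁰ (only one arrangement possible), giving 3 unpaired electrons.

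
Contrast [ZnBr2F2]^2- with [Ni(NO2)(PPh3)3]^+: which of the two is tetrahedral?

[ZnBr2F2]^2-

For [ZnBr2F2]^2-: Ligand charges: each bromide is −1; each fluoride is −1. With an overall charge of −2 the zinc centre must be in the +2 oxidation state. Zinc is a group-12 element; Zn(II) is therefore d¹⁰. A d¹⁰ ion has no crystal-field stabilisation preference between square planar and tetrahedral, so four ligands adopt the sterically favoured tetrahedral geometry. → tetrahedral.
For [Ni(NO2)(PPh3)3]^+: Summing ligand charges against the +1 overall charge gives an oxidation state of +2 for nickel. Ni sits in group 10, so the d-electron count is 10 − 2 = 8. Nitro (N-bound nitrite) and triphenylphosphine are strong-field ligands (high in the spectrochemical series). A 3d d⁸ ion with strong-field ligands gains enough CFSE to favour square planar over tetrahedral. → square planar.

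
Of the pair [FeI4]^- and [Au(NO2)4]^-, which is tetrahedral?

[FeI4]^-

For [FeI4]^-: Each iodide is −1; balancing the −1 overall charge requires Fe(III). Fe sits in group 8, so the d-electron count is 8 − 3 = 5. A high-spin d⁵ ion has zero CFSE in either geometry, so four ligands adopt the sterically favoured tetrahedral geometry. → tetrahedral.
For [Au(NO2)4]^-: Summing ligand charges against the −1 overall charge gives an oxidation state of +3 for gold. Au sits in group 11, so the d-electron count is 11 − 3 = 8. A 5d d⁸ ion has a large crystal-field splitting; square planar leaves the high-energy d_{x²−y²} orbital empty and maximises CFSE. → square planar.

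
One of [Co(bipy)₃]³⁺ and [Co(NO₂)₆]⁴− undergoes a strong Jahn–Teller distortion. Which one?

[Co(NO₂)₆]⁴−

[Co(bipy)₃]³⁺: Summing ligand charges against the +3 overall charge gives an oxidation state of +3 for cobalt. Cobalt is a group-9 element; Co(III) is therefore d⁶. Co(III) has an exceptionally large octahedral splitting and is low-spin with essentially every ligand except fluoride. The d⁶ configuration leaves the e_g set evenly filled (or empty) — no strong Jahn–Teller driving force.
[Co(NO₂)₆]⁴−: Summing ligand charges against the −4 overall charge gives an oxidation state of +2 for cobalt. Group 9 minus oxidation state 2 gives a d⁷ configuration. Nitro (N-bound nitrite) is a strong-field ligand (high in the spectrochemical series) for a first-row metal, so the complex is low-spin. The t₂g⁶e_g¹ (low-spin) configuration has an unevenly filled e_g set; the Jahn–Teller theorem predicts a tetragonal distortion (typically axial elongation) to lift the degeneracy.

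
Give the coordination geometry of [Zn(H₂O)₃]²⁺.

Summing ligand charges against the +2 overall charge gives an oxidation state of +2 for zinc.
Zn sits in group 12, so the d-electron count is 12 − 2 = 10.
With 3 monodentate ligands the coordination number is 3.
Three ligands around a d¹⁰ centre minimise repulsion in a trigonal-planar arrangement.

trigonal planar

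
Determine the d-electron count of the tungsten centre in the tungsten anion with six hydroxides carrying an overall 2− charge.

d2

Each hydroxide is −1; balancing the −2 overall charge requires W(IV).
Group 6 minus oxidation state 4 gives a d² configuration.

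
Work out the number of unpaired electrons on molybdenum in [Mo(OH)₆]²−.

Each hydroxide is −1; balancing the −2 overall charge requires Mo(IV).
Mo sits in group 6, so the d-electron count is 6 − 4 = 2.
In an octahedral field the d² configuration is t₂g²e_g⁰ (only one arrangement possible), giving 2 unpaired electrons.

2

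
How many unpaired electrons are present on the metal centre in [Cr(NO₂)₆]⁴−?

2 unpaired electrons

Summing ligand charges against the −4 overall charge gives an oxidation state of +2 for chromium.
Cr sits in group 6, so the d-electron count is 6 − 2 = 4.
The spin state decides the count: Nitro (N-bound nitrite) is a strong-field ligand (high in the spectrochemical series) for a first-row metal, so the complex is low-spin.
An octahedral low-spin d⁴ ion is t₂g⁴e_g⁰, giving 2 unpaired electrons.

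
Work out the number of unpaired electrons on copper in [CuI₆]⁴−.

1 unpaired electron

Summing ligand charges against the −4 overall charge gives an oxidation state of +2 for copper.
Group 11 minus oxidation state 2 gives a d⁹ configuration.
In an octahedral field the d⁹ configuration is t₂g⁶e_g³ (only one arrangement possible), giving 1 unpaired electron.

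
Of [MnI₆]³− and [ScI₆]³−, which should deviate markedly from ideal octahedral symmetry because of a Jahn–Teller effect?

[MnI₆]³−

[MnI₆]³−: Each iodide is −1; balancing the −3 overall charge requires Mn(III). Group 7 minus oxidation state 3 gives a d⁴ configuration. Iodide is a weak-field ligand for a first-row metal, so the complex is high-spin. The t₂g³e_g¹ (high-spin) configuration has an unevenly filled e_g set; the Jahn–Teller theorem predicts a tetragonal distortion (typically axial elongation) to lift the degeneracy.
[ScI₆]³−: Each iodide is −1; balancing the −3 overall charge requires Sc(III). Group 3 minus oxidation state 3 gives a d⁰ configuration. The d⁰ configuration leaves the e_g set evenly filled (or empty) — no strong Jahn–Teller driving force.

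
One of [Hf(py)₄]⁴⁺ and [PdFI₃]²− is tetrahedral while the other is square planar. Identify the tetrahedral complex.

[Hf(py)₄]⁴⁺

For [Hf(py)₄]⁴⁺: Summing ligand charges against the +4 overall charge gives an oxidation state of +4 for hafnium. Group 4 minus oxidation state 4 gives a d⁰ configuration. A d⁰ ion has no crystal-field stabilisation preference between square planar and tetrahedral, so four ligands adopt the sterically favoured tetrahedral geometry. → tetrahedral.
For [PdFI₃]²−: Ligand charges: each fluoride is −1; each iodide is −1. With an overall charge of −2 the palladium centre must be in the +2 oxidation state. Pd sits in group 10, so the d-electron count is 10 − 2 = 8. A 4d d⁸ ion has a large crystal-field splitting; square planar leaves the high-energy d_{x²−y²} orbital empty and maximises CFSE. → square planar.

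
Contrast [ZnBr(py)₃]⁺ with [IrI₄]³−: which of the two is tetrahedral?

[ZnBr(py)₃]⁺

For [ZnBr(py)₃]⁺: Each bromide is −1; pyridine is neutral; balancing the +1 overall charge requires Zn(II). Group 12 minus oxidation state 2 gives a d¹⁰ configuration. A d¹⁰ ion has no crystal-field stabilisation preference between square planar and tetrahedral, so four ligands adopt the sterically favoured tetrahedral geometry. → tetrahedral.
For [IrI₄]³−: Each iodide is −1; balancing the −3 overall charge requires Ir(I). Ir sits in group 9, so the d-electron count is 9 − 1 = 8. A 5d d⁸ ion has a large crystal-field splitting; square planar leaves the high-energy d_{x²−y²} orbital empty and maximises CFSE. → square planar.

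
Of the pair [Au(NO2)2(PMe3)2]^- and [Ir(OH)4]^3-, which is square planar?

[Ir(OH)4]^3-

For [Au(NO2)2(PMe3)2]^-: Summing ligand charges against the −1 overall charge gives an oxidation state of +1 for gold. Group 11 minus oxidation state 1 gives a d¹⁰ configuration. A d¹⁰ ion has no crystal-field stabilisation preference between square planar and tetrahedral, so four ligands adopt the sterically favoured tetrahedral geometry. → tetrahedral.
For [Ir(OH)4]^3-: Ligand charges: each hydroxide is −1. With an overall charge of −3 the iridium centre must be in the +1 oxidation state. Group 9 minus oxidation state 1 gives a d⁸ configuration. A 5d d⁸ ion has a large crystal-field splitting; square planar leaves the high-energy d_{x²−y²} orbital empty and maximises CFSE. → square planar.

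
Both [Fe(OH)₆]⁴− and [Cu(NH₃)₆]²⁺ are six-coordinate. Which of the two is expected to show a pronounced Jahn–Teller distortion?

[Cu(NH₃)₆]²⁺

[Fe(OH)₆]⁴−: Summing ligand charges against the −4 overall charge gives an oxidation state of +2 for iron. Group 8 minus oxidation state 2 gives a d⁶ configuration. Hydroxide is a weak-field ligand for a first-row metal, so the complex is high-spin. The d⁶ configuration leaves the e_g set evenly filled (or empty) — no strong Jahn–Teller driving force.
[Cu(NH₃)₆]²⁺: Ligand charges: ammonia is neutral. With an overall charge of +2 the copper centre must be in the +2 oxidation state. Group 11 minus oxidation state 2 gives a d⁹ configuration. The t₂g⁶e_g³ configuration has an unevenly filled e_g set; the Jahn–Teller theorem predicts a tetragonal distortion (typically axial elongation) to lift the degeneracy.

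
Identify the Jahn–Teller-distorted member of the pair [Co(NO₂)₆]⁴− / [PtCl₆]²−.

[Co(NO₂)₆]⁴−: Summing ligand charges against the −4 overall charge gives an oxidation state of +2 for cobalt. Co sits in group 9, so the d-electron count is 9 − 2 = 7. Nitro (N-bound nitrite) is a strong-field ligand (high in the spectrochemical series) for a first-row metal, so the complex is low-spin. The t₂g⁶e_g¹ (low-spin) configuration has an unevenly filled e_g set; the Jahn–Teller theorem predicts a tetragonal distortion (typically axial elongation) to lift the degeneracy.
[PtCl₆]²−: Each chloride is −1; balancing the −2 overall charge requires Pt(IV). Platinum is a group-10 element; Pt(IV) is therefore d⁶. A 5d ion has a large Δₒ and is invariably low-spin. The d⁶ configuration leaves the e_g set evenly filled (or empty) — no strong Jahn–Teller driving force.

[Co(NO₂)₆]⁴−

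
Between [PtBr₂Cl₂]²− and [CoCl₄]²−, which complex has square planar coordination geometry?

For [PtBr₂Cl₂]²−: Ligand charges: each bromide is −1; each chloride is −1. With an overall charge of −2 the platinum centre must be in the +2 oxidation state. Pt sits in group 10, so the d-electron count is 10 − 2 = 8. A 5d d⁸ ion has a large crystal-field splitting; square planar leaves the high-energy d_{x²−y²} orbital empty and maximises CFSE. → square planar.
For [CoCl₄]²−: Summing ligand charges against the −2 overall charge gives an oxidation state of +2 for cobalt. Cobalt is a group-9 element; Co(II) is therefore d⁷. For a high-spin 3d d⁷ ion with weak-field ligands the small Δₜ gives little square-planar CFSE advantage, so four ligands adopt the sterically favoured tetrahedral geometry. → tetrahedral.

[PtBr₂Cl₂]²−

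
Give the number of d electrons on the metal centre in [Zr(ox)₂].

d0

Ligand charges: each oxalate is −2. With an overall charge of 0 the zirconium centre must be in the +4 oxidation state.
Zr sits in group 4, so the d-electron count is 4 − 4 = 0.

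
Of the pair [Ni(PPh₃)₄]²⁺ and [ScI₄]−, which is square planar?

For [Ni(PPh₃)₄]²⁺: Ligand charges: triphenylphosphine is neutral. With an overall charge of +2 the nickel centre must be in the +2 oxidation state. Group 10 minus oxidation state 2 gives a d⁸ configuration. Triphenylphosphine is a strong-field ligand (high in the spectrochemical series). A 3d d⁸ ion with strong-field ligands gains enough CFSE to favour square planar over tetrahedral. → square planar.
For [ScI₄]−: Ligand charges: each iodide is −1. With an overall charge of −1 the scandium centre must be in the +3 oxidation state. Group 3 minus oxidation state 3 gives a d⁰ configuration. A d⁰ ion has no crystal-field stabilisation preference between square planar and tetrahedral, so four ligands adopt the sterically favoured tetrahedral geometry. → tetrahedral.

[Ni(PPh₃)₄]²⁺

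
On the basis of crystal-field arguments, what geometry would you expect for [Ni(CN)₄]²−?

square planar

Each cyanide is −1; balancing the −2 overall charge requires Ni(II).
Ni sits in group 10, so the d-electron count is 10 − 2 = 8.
Coordination number: 4.
Cyanide is a strong-field ligand (high in the spectrochemical series).
A 3d d⁸ ion with strong-field ligands gains enough CFSE to favour square planar over tetrahedral.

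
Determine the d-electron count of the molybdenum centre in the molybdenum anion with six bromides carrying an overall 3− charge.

d3

Summing ligand charges against the −3 overall charge gives an oxidation state of +3 for molybdenum.
Molybdenum is a group-6 element; Mo(III) is therefore d³.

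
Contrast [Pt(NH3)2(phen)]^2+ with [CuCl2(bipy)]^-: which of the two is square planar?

[Pt(NH3)2(phen)]^2+

For [Pt(NH3)2(phen)]^2+: Ammonia is neutral; 1,10-phenanthroline is neutral; balancing the +2 overall charge requires Pt(II). Group 10 minus oxidation state 2 gives a d⁸ configuration. A 5d d⁸ ion has a large crystal-field splitting; square planar leaves the high-energy d_{x²−y²} orbital empty and maximises CFSE. → square planar.
For [CuCl2(bipy)]^-: Summing ligand charges against the −1 overall charge gives an oxidation state of +1 for copper. Copper is a group-11 element; Cu(I) is therefore d¹⁰. A d¹⁰ ion has no crystal-field stabilisation preference between square planar and tetrahedral, so four ligands adopt the sterically favoured tetrahedral geometry. → tetrahedral.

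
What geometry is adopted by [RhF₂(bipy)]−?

Summing ligand charges against the −1 overall charge gives an oxidation state of +1 for rhodium.
Rh sits in group 9, so the d-electron count is 9 − 1 = 8.
Counting donor atoms: 2×fluoride (monodentate) → 2 donors; 1×2,2′-bipyridine (bidentate) → 2 donors. Coordination number = 4.
A 4d d⁸ ion has a large crystal-field splitting; square planar leaves the high-energy d_{x²−y²} orbital empty and maximises CFSE.

square planar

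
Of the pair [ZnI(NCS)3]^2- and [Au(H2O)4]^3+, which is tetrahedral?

For [ZnI(NCS)3]^2-: Each iodide is −1; each isothiocyanate is −1; balancing the −2 overall charge requires Zn(II). Group 12 minus oxidation state 2 gives a d¹⁰ configuration. A d¹⁰ ion has no crystal-field stabilisation preference between square planar and tetrahedral, so four ligands adopt the sterically favoured tetrahedral geometry. → tetrahedral.
For [Au(H2O)4]^3+: Water is neutral; balancing the +3 overall charge requires Au(III). Group 11 minus oxidation state 3 gives a d⁸ configuration. A 5d d⁸ ion has a large crystal-field splitting; square planar leaves the high-energy d_{x²−y²} orbital empty and maximises CFSE. → square planar.

[ZnI(NCS)3]^2-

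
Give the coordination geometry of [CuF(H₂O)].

linear

Summing ligand charges against the 0 overall charge gives an oxidation state of +1 for copper.
Group 11 minus oxidation state 1 gives a d¹⁰ configuration.
Coordination number: 2.
A d¹⁰ ion with only two ligands adopts a linear arrangement (sp hybridisation; no CFSE preference).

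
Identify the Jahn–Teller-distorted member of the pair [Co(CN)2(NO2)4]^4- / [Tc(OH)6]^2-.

[Co(CN)2(NO2)4]^4-: Summing ligand charges against the −4 overall charge gives an oxidation state of +2 for cobalt. Co sits in group 9, so the d-electron count is 9 − 2 = 7. Cyanide and nitro (N-bound nitrite) are strong-field ligands (high in the spectrochemical series) for a first-row metal, so the complex is low-spin. The t₂g⁶e_g¹ (low-spin) configuration has an unevenly filled e_g set; the Jahn–Teller theorem predicts a tetragonal distortion (typically axial elongation) to lift the degeneracy.
[Tc(OH)6]^2-: Each hydroxide is −1; balancing the −2 overall charge requires Tc(IV). Tc sits in group 7, so the d-electron count is 7 − 4 = 3. The d³ configuration leaves the e_g set evenly filled (or empty) — no strong Jahn–Teller driving force.

[Co(CN)2(NO2)4]^4-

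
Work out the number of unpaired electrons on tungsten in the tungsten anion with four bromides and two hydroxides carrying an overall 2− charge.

Each bromide is −1; each hydroxide is −1; balancing the −2 overall charge requires W(IV).
W sits in group 6, so the d-electron count is 6 − 4 = 2.
In an octahedral field the d² configuration is t₂g²e_g⁰ (only one arrangement possible), giving 2 unpaired electrons.

2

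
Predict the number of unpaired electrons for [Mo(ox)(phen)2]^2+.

2 unpaired electrons

Summing ligand charges against the +2 overall charge gives an oxidation state of +4 for molybdenum.
Group 6 minus oxidation state 4 gives a d² configuration.
Counting donor atoms: 1×oxalate (bidentate) → 2 donors; 2×1,10-phenanthroline (bidentate) → 4 donors. Coordination number = 6.
In an octahedral field the d² configuration is t₂g²e_g⁰ (only one arrangement possible), giving 2 unpaired electrons.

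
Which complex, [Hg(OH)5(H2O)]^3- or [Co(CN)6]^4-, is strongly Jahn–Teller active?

[Co(CN)6]^4-

[Hg(OH)5(H2O)]^3-: Summing ligand charges against the −3 overall charge gives an oxidation state of +2 for mercury. Group 12 minus oxidation state 2 gives a d¹⁰ configuration. The d¹⁰ configuration leaves the e_g set evenly filled (or empty) — no strong Jahn–Teller driving force.
[Co(CN)6]^4-: Summing ligand charges against the −4 overall charge gives an oxidation state of +2 for cobalt. Group 9 minus oxidation state 2 gives a d⁷ configuration. Cyanide is a strong-field ligand (high in the spectrochemical series) for a first-row metal, so the complex is low-spin. The t₂g⁶e_g¹ (low-spin) configuration has an unevenly filled e_g set; the Jahn–Teller theorem predicts a tetragonal distortion (typically axial elongation) to lift the degeneracy.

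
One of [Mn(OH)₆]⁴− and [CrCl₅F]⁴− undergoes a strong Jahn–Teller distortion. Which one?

[CrCl₅F]⁴−

[Mn(OH)₆]⁴−: Summing ligand charges against the −4 overall charge gives an oxidation state of +2 for manganese. Group 7 minus oxidation state 2 gives a d⁵ configuration. Hydroxide is a weak-field ligand for a first-row metal, so the complex is high-spin. The d⁵ configuration leaves the e_g set evenly filled (or empty) — no strong Jahn–Teller driving force.
[CrCl₅F]⁴−: Each chloride is −1; each fluoride is −1; balancing the −4 overall charge requires Cr(II). Group 6 minus oxidation state 2 gives a d⁴ configuration. Chloride and fluoride are weak-field ligands for a first-row metal, so the complex is high-spin. The t₂g³e_g¹ (high-spin) configuration has an unevenly filled e_g set; the Jahn–Teller theorem predicts a tetragonal distortion (typically axial elongation) to lift the degeneracy.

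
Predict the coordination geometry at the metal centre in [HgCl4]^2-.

tetrahedral

Ligand charges: each chloride is −1. With an overall charge of −2 the mercury centre must be in the +2 oxidation state.
Group 12 minus oxidation state 2 gives a d¹⁰ configuration.
With 4 monodentate ligands the coordination number is 4.
A d¹⁰ ion has no crystal-field stabilisation preference between square planar and tetrahedral, so four ligands adopt the sterically favoured tetrahedral geometry.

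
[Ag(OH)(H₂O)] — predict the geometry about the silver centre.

linear

Each hydroxide is −1; water is neutral; balancing the 0 overall charge requires Ag(I).
Silver is a group-11 element; Ag(I) is therefore d¹⁰.
With 2 monodentate ligands the coordination number is 2.
A d¹⁰ ion with only two ligands adopts a linear arrangement (sp hybridisation; no CFSE preference).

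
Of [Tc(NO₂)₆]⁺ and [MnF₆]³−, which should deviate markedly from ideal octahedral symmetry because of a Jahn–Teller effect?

[MnF₆]³−

[Tc(NO₂)₆]⁺: Each nitro (N-bound nitrite) is −1; balancing the +1 overall charge requires Tc(VII). Tc sits in group 7, so the d-electron count is 7 − 7 = 0. The d⁰ configuration leaves the e_g set evenly filled (or empty) — no strong Jahn–Teller driving force.
[MnF₆]³−: Ligand charges: each fluoride is −1. With an overall charge of −3 the manganese centre must be in the +3 oxidation state. Mn sits in group 7, so the d-electron count is 7 − 3 = 4. Fluoride is a weak-field ligand for a first-row metal, so the complex is high-spin. The t₂g³e_g¹ (high-spin) configuration has an unevenly filled e_g set; the Jahn–Teller theorem predicts a tetragonal distortion (typically axial elongation) to lift the degeneracy.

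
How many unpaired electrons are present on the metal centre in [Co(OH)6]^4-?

Each hydroxide is −1; balancing the −4 overall charge requires Co(II).
Group 9 minus oxidation state 2 gives a d⁷ configuration.
The spin state decides the count: Hydroxide is a weak-field ligand for a first-row metal, so the complex is high-spin.
An octahedral high-spin d⁷ ion is t₂g⁵e_g², giving 3 unpaired electrons.

3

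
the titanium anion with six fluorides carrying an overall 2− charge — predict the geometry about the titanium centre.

octahedral

Ligand charges: each fluoride is −1. With an overall charge of −2 the titanium centre must be in the +4 oxidation state.
Titanium is a group-4 element; Ti(IV) is therefore d⁰.
With 6 monodentate ligands the coordination number is 6.
Six donors around a single metal centre give an octahedral coordination sphere.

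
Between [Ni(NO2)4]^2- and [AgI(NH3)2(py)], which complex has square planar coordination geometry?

[Ni(NO2)4]^2-

For [Ni(NO2)4]^2-: Summing ligand charges against the −2 overall charge gives an oxidation state of +2 for nickel. Group 10 minus oxidation state 2 gives a d⁸ configuration. Nitro (N-bound nitrite) is a strong-field ligand (high in the spectrochemical series). A 3d d⁸ ion with strong-field ligands gains enough CFSE to favour square planar over tetrahedral. → square planar.
For [AgI(NH3)2(py)]: Ligand charges: each iodide is −1; ammonia is neutral; pyridine is neutral. With an overall charge of 0 the silver centre must be in the +1 oxidation state. Silver is a group-11 element; Ag(I) is therefore d¹⁰. A d¹⁰ ion has no crystal-field stabilisation preference between square planar and tetrahedral, so four ligands adopt the sterically favoured tetrahedral geometry. → tetrahedral.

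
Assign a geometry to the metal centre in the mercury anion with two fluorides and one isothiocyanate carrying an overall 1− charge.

trigonal planar

Each fluoride is −1; each isothiocyanate is −1; balancing the −1 overall charge requires Hg(II).
Group 12 minus oxidation state 2 gives a d¹⁰ configuration.
Coordination number: 3.
Three ligands around a d¹⁰ centre minimise repulsion in a trigonal-planar arrangement.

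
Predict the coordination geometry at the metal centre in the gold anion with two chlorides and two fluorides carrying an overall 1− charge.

Ligand charges: each chloride is −1; each fluoride is −1. With an overall charge of −1 the gold centre must be in the +3 oxidation state.
Gold is a group-11 element; Au(III) is therefore d⁸.
With 4 monodentate ligands the coordination number is 4.
A 5d d⁸ ion has a large crystal-field splitting; square planar leaves the high-energy d_{x²−y²} orbital empty and maximises CFSE.

square planar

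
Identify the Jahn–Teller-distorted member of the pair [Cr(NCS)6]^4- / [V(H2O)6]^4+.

[Cr(NCS)6]^4-

[Cr(NCS)6]^4-: Summing ligand charges against the −4 overall charge gives an oxidation state of +2 for chromium. Cr sits in group 6, so the d-electron count is 6 − 2 = 4. Isothiocyanate is a weak-field ligand for a first-row metal, so the complex is high-spin. The t₂g³e_g¹ (high-spin) configuration has an unevenly filled e_g set; the Jahn–Teller theorem predicts a tetragonal distortion (typically axial elongation) to lift the degeneracy.
[V(H2O)6]^4+: Water is neutral; balancing the +4 overall charge requires V(IV). Vanadium is a group-5 element; V(IV) is therefore d¹. The d¹ configuration leaves the e_g set evenly filled (or empty) — no strong Jahn–Teller driving force.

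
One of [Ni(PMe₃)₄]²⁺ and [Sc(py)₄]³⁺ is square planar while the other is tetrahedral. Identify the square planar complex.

For [Ni(PMe₃)₄]²⁺: Trimethylphosphine is neutral; balancing the +2 overall charge requires Ni(II). Nickel is a group-10 element; Ni(II) is therefore d⁸. Trimethylphosphine is a strong-field ligand (high in the spectrochemical series). A 3d d⁸ ion with strong-field ligands gains enough CFSE to favour square planar over tetrahedral. → square planar.
For [Sc(py)₄]³⁺: Pyridine is neutral; balancing the +3 overall charge requires Sc(III). Sc sits in group 3, so the d-electron count is 3 − 3 = 0. A d⁰ ion has no crystal-field stabilisation preference between square planar and tetrahedral, so four ligands adopt the sterically favoured tetrahedral geometry. → tetrahedral.

[Ni(PMe₃)₄]²⁺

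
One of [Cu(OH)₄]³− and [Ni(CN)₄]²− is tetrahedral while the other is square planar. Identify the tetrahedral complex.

For [Cu(OH)₄]³−: Ligand charges: each hydroxide is −1. With an overall charge of −3 the copper centre must be in the +1 oxidation state. Group 11 minus oxidation state 1 gives a d¹⁰ configuration. A d¹⁰ ion has no crystal-field stabilisation preference between square planar and tetrahedral, so four ligands adopt the sterically favoured tetrahedral geometry. → tetrahedral.
For [Ni(CN)₄]²−: Ligand charges: each cyanide is −1. With an overall charge of −2 the nickel centre must be in the +2 oxidation state. Group 10 minus oxidation state 2 gives a d⁸ configuration. Cyanide is a strong-field ligand (high in the spectrochemical series). A 3d d⁸ ion with strong-field ligands gains enough CFSE to favour square planar over tetrahedral. → square planar.

[Cu(OH)₄]³−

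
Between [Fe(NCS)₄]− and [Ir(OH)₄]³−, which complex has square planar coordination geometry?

[Ir(OH)₄]³−

For [Fe(NCS)₄]−: Summing ligand charges against the −1 overall charge gives an oxidation state of +3 for iron. Iron is a group-8 element; Fe(III) is therefore d⁵. A high-spin d⁵ ion has zero CFSE in either geometry, so four ligands adopt the sterically favoured tetrahedral geometry. → tetrahedral.
For [Ir(OH)₄]³−: Each hydroxide is −1; balancing the −3 overall charge requires Ir(I). Iridium is a group-9 element; Ir(I) is therefore d⁸. A 5d d⁸ ion has a large crystal-field splitting; square planar leaves the high-energy d_{x²−y²} orbital empty and maximises CFSE. → square planar.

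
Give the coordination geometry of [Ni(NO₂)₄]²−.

Ligand charges: each nitro (N-bound nitrite) is −1. With an overall charge of −2 the nickel centre must be in the +2 oxidation state.
Group 10 minus oxidation state 2 gives a d⁸ configuration.
Coordination number: 4.
Nitro (N-bound nitrite) is a strong-field ligand (high in the spectrochemical series).
A 3d d⁸ ion with strong-field ligands gains enough CFSE to favour square planar over tetrahedral.

square planar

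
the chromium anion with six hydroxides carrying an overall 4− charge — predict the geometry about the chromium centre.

octahedral

Each hydroxide is −1; balancing the −4 overall charge requires Cr(II).
Cr sits in group 6, so the d-electron count is 6 − 2 = 4.
With 6 monodentate ligands the coordination number is 6.
Six donors around a single metal centre give an octahedral coordination sphere.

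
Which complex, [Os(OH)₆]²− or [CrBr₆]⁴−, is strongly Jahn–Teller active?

[Os(OH)₆]²−: Each hydroxide is −1; balancing the −2 overall charge requires Os(IV). Osmium is a group-8 element; Os(IV) is therefore d⁴. A 5d ion has a large Δₒ and is invariably low-spin. The d⁴ configuration leaves the e_g set evenly filled (or empty) — no strong Jahn–Teller driving force.
[CrBr₆]⁴−: Summing ligand charges against the −4 overall charge gives an oxidation state of +2 for chromium. Chromium is a group-6 element; Cr(II) is therefore d⁴. Bromide is a weak-field ligand for a first-row metal, so the complex is high-spin. The t₂g³e_g¹ (high-spin) configuration has an unevenly filled e_g set; the Jahn–Teller theorem predicts a tetragonal distortion (typically axial elongation) to lift the degeneracy.

[CrBr₆]⁴−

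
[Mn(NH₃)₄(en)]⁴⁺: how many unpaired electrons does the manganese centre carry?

Ammonia is neutral; ethylenediamine is neutral; balancing the +4 overall charge requires Mn(IV).
Manganese is a group-7 element; Mn(IV) is therefore d³.
Counting donor atoms: 4×ammonia (monodentate) → 4 donors; 1×ethylenediamine (bidentate) → 2 donors. Coordination number = 6.
In an octahedral field the d³ configuration is t₂g³e_g⁰ (only one arrangement possible), giving 3 unpaired electrons.

3 unpaired electrons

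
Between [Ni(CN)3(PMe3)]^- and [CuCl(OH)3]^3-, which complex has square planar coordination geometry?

For [Ni(CN)3(PMe3)]^-: Each cyanide is −1; trimethylphosphine is neutral; balancing the −1 overall charge requires Ni(II). Group 10 minus oxidation state 2 gives a d⁸ configuration. Cyanide and trimethylphosphine are strong-field ligands (high in the spectrochemical series). A 3d d⁸ ion with strong-field ligands gains enough CFSE to favour square planar over tetrahedral. → square planar.
For [CuCl(OH)3]^3-: Summing ligand charges against the −3 overall charge gives an oxidation state of +1 for copper. Group 11 minus oxidation state 1 gives a d¹⁰ configuration. A d¹⁰ ion has no crystal-field stabilisation preference between square planar and tetrahedral, so four ligands adopt the sterically favoured tetrahedral geometry. → tetrahedral.

[Ni(CN)3(PMe3)]^-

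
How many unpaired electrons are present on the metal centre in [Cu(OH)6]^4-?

Ligand charges: each hydroxide is −1. With an overall charge of −4 the copper centre must be in the +2 oxidation state.
Copper is a group-11 element; Cu(II) is therefore d⁹.
In an octahedral field the d⁹ configuration is t₂g⁶e_g³ (only one arrangement possible), giving 1 unpaired electron.

1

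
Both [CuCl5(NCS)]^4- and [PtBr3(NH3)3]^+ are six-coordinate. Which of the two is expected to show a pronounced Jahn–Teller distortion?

[CuCl5(NCS)]^4-

[CuCl5(NCS)]^4-: Ligand charges: each chloride is −1; each isothiocyanate is −1. With an overall charge of −4 the copper centre must be in the +2 oxidation state. Group 11 minus oxidation state 2 gives a d⁹ configuration. The t₂g⁶e_g³ configuration has an unevenly filled e_g set; the Jahn–Teller theorem predicts a tetragonal distortion (typically axial elongation) to lift the degeneracy.
[PtBr3(NH3)3]^+: Summing ligand charges against the +1 overall charge gives an oxidation state of +4 for platinum. Platinum is a group-10 element; Pt(IV) is therefore d⁶. A 5d ion has a large Δₒ and is invariably low-spin. The d⁶ configuration leaves the e_g set evenly filled (or empty) — no strong Jahn–Teller driving force.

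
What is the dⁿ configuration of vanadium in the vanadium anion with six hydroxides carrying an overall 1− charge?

d0

Each hydroxide is −1; balancing the −1 overall charge requires V(V).
Vanadium is a group-5 element; V(V) is therefore d⁰.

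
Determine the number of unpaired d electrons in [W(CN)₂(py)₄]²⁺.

Ligand charges: each cyanide is −1; pyridine is neutral. With an overall charge of +2 the tungsten centre must be in the +4 oxidation state.
Tungsten is a group-6 element; W(IV) is therefore d².
In an octahedral field the d² configuration is t₂g²e_g⁰ (only one arrangement possible), giving 2 unpaired electrons.

2 unpaired electrons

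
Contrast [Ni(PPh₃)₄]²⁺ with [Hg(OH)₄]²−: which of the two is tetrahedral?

[Hg(OH)₄]²−

For [Ni(PPh₃)₄]²⁺: Triphenylphosphine is neutral; balancing the +2 overall charge requires Ni(II). Nickel is a group-10 element; Ni(II) is therefore d⁸. Triphenylphosphine is a strong-field ligand (high in the spectrochemical series). A 3d d⁸ ion with strong-field ligands gains enough CFSE to favour square planar over tetrahedral. → square planar.
For [Hg(OH)₄]²−: Summing ligand charges against the −2 overall charge gives an oxidation state of +2 for mercury. Group 12 minus oxidation state 2 gives a d¹⁰ configuration. A d¹⁰ ion has no crystal-field stabilisation preference between square planar and tetrahedral, so four ligands adopt the sterically favoured tetrahedral geometry. → tetrahedral.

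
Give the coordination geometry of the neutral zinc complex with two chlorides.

linear

Summing ligand charges against the 0 overall charge gives an oxidation state of +2 for zinc.
Zinc is a group-12 element; Zn(II) is therefore d¹⁰.
With 2 monodentate ligands the coordination number is 2.
A d¹⁰ ion with only two ligands adopts a linear arrangement (sp hybridisation; no CFSE preference).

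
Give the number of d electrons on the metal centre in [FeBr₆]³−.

Summing ligand charges against the −3 overall charge gives an oxidation state of +3 for iron.
Fe sits in group 8, so the d-electron count is 8 − 3 = 5.

d⁵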